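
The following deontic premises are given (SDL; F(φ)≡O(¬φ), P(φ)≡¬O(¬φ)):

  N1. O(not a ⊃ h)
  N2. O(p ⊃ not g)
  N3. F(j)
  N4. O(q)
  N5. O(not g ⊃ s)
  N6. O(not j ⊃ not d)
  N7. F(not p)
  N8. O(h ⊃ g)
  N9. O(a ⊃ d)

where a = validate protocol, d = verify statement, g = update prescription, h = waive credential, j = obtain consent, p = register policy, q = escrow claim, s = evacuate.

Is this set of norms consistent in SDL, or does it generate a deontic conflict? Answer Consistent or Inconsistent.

Inconsistent

Premise 3 is F(j), i.e. O(not j).
With premise 6, O(not j ⊃ not d), the K-axiom yields O(not d).
Premise 9 is O(a ⊃ d); contrapositively O(not d ⊃ not a). Since O(not d) holds, K gives O(not a).
With premise 1, O(not a ⊃ h), the K-axiom yields O(h).
With premise 8, O(h ⊃ g), the K-axiom yields O(g).
The contrapositive of premise 2 (O(p ⊃ not g)) is O(g ⊃ not p), and O(g) is already established, so O(not p).
Yet premise 7 is F(not p), i.e. O(p).
We now have both O(not p) and O(p) — p is simultaneously obligatory and forbidden, violating the D-axiom.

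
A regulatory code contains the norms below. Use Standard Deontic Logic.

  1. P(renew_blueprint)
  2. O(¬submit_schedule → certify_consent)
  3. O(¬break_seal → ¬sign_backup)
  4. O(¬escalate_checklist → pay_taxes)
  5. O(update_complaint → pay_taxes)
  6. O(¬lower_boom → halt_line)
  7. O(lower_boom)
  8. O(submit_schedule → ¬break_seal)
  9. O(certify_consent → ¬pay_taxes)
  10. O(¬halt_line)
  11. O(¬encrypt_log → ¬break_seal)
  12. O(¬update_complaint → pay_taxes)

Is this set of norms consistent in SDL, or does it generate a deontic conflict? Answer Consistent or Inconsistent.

Consistent

Premise 6 is O(¬lower_boom → halt_line), but O(¬lower_boom) is not derivable from the premises, so it does not yield O(halt_line).
So O(halt_line) is not derivable, and the apparent clash with O(¬halt_line) does not arise.
A world satisfying every obligation exists (e.g. break_seal=false, certify_consent=false, encrypt_log=false, escalate_checklist=false, halt_line=false, lower_boom=true, pay_taxes=true, renew_blueprint=false, sign_backup=false, submit_schedule=true, update_complaint=false); no atom is both obligatory and forbidden, so the set is consistent.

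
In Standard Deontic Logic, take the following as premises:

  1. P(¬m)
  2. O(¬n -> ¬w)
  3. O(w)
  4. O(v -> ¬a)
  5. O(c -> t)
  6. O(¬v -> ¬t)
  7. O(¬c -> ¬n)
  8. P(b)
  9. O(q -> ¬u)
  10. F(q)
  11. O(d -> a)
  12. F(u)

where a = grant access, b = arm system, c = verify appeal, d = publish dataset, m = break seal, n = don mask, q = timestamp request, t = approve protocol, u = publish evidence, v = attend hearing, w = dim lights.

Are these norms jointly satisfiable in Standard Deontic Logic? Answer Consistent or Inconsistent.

Premise 9 is O(q -> ¬u); even if O(¬u) held, inferring O(q) would be affirming the consequent — invalid.
So O(q) is not derivable, and the apparent clash with O(¬q) does not arise.
A world satisfying every obligation exists (e.g. a=false, b=false, c=true, d=false, m=false, n=true, q=false, t=true, u=false, v=true, w=true); no atom is both obligatory and forbidden, so the set is consistent.

Consistent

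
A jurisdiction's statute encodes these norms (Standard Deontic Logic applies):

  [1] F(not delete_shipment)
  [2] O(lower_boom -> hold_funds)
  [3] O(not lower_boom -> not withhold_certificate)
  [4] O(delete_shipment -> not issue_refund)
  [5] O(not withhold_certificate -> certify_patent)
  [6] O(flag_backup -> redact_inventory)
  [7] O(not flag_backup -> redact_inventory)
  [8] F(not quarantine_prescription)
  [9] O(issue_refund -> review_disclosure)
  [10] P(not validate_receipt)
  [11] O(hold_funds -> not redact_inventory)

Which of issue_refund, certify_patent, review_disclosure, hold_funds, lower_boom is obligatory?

Premises 7 and 6 cover both cases: O(not flag_backup -> redact_inventory) and O(flag_backup -> redact_inventory). Since not flag_backup ∨ flag_backup is a tautology, O(redact_inventory) follows.
Premise 11, O(hold_funds -> not redact_inventory), contraposes to O(redact_inventory -> not hold_funds); with O(redact_inventory) we get O(not hold_funds).
Premise 2 is O(lower_boom -> hold_funds); contrapositively O(not hold_funds -> not lower_boom). Since O(not hold_funds) holds, K gives O(not lower_boom).
From O(not lower_boom) and premise 3, O(not lower_boom -> not withhold_certificate), we obtain O(not withhold_certificate).
Premise 5 is O(not withhold_certificate -> certify_patent); since O(not withhold_certificate), deontic closure gives O(certify_patent).
So O(certify_patent) holds — certify_patent is obligatory. None of the other listed options is made obligatory by any chain of premises.

certify_patent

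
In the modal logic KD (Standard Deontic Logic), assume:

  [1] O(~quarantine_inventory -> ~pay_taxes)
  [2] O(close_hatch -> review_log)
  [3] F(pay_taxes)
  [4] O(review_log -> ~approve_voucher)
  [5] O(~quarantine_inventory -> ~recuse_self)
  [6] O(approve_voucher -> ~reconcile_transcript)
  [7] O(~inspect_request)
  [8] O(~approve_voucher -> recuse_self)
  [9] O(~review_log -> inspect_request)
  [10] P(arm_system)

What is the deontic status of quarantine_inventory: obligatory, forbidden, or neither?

Obligatory

Premise 7 gives O(~inspect_request).
The contrapositive of premise 9 (O(~review_log -> inspect_request)) is O(~inspect_request -> review_log), and O(~inspect_request) is already established, so O(review_log).
Applying K to premise 4 (O(review_log -> ~approve_voucher)) and O(review_log) yields O(~approve_voucher).
Applying K to premise 8 (O(~approve_voucher -> recuse_self)) and O(~approve_voucher) yields O(recuse_self).
Premise 5 is O(~quarantine_inventory -> ~recuse_self); contrapositively O(recuse_self -> quarantine_inventory). Since O(recuse_self) holds, K gives O(quarantine_inventory).
Premises 1, 2, 3, 6, 10 do not contribute to this derivation.
Hence quarantine_inventory is obligatory.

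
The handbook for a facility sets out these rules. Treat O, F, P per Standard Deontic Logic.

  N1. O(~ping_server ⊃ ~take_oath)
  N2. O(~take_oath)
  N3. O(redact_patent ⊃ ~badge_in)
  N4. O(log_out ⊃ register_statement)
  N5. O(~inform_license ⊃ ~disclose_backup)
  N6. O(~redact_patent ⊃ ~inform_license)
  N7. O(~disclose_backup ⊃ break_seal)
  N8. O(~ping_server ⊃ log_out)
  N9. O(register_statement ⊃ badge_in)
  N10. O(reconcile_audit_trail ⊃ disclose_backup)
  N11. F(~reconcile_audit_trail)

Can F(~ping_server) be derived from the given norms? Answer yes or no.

Yes

Premise 11, F(~reconcile_audit_trail), is equivalent to O(reconcile_audit_trail).
With premise 10, O(reconcile_audit_trail ⊃ disclose_backup), the K-axiom yields O(disclose_backup).
The contrapositive of premise 5 (O(~inform_license ⊃ ~disclose_backup)) is O(disclose_backup ⊃ inform_license), and O(disclose_backup) is already established, so O(inform_license).
Premise 6, O(~redact_patent ⊃ ~inform_license), contraposes to O(inform_license ⊃ redact_patent); with O(inform_license) we get O(redact_patent).
Premise 3 is O(redact_patent ⊃ ~badge_in); since O(redact_patent), deontic closure gives O(~badge_in).
The contrapositive of premise 9 (O(register_statement ⊃ badge_in)) is O(~badge_in ⊃ ~register_statement), and O(~badge_in) is already established, so O(~register_statement).
The contrapositive of premise 4 (O(log_out ⊃ register_statement)) is O(~register_statement ⊃ ~log_out), and O(~register_statement) is already established, so O(~log_out).
The contrapositive of premise 8 (O(~ping_server ⊃ log_out)) is O(~log_out ⊃ ping_server), and O(~log_out) is already established, so O(ping_server).
Premises 1, 2, 7 do not contribute to this derivation.
So O(ping_server) holds, i.e. F(~ping_server). The claim follows.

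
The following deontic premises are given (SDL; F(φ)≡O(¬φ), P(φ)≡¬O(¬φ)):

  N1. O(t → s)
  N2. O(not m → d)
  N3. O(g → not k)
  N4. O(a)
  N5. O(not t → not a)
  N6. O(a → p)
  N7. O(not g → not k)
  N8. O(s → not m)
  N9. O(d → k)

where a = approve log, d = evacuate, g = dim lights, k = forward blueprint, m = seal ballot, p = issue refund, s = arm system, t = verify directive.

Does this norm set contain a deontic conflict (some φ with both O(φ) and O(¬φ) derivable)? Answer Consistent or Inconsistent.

Inconsistent

Premises 7 and 3 cover both cases: O(not g → not k) and O(g → not k). Since not g ∨ g is a tautology, O(not k) follows.
The contrapositive of premise 9 (O(d → k)) is O(not k → not d), and O(not k) is already established, so O(not d).
The contrapositive of premise 2 (O(not m → d)) is O(not d → m), and O(not d) is already established, so O(m).
Premise 8 is O(s → not m); contrapositively O(m → not s). Since O(m) holds, K gives O(not s).
Premise 1, O(t → s), contraposes to O(not s → not t); with O(not s) we get O(not t).
Premise 5 is O(not t → not a); since O(not t), deontic closure gives O(not a).
Yet premise 4 states O(a).
We now have both O(not a) and O(a) — a is simultaneously obligatory and forbidden, violating the D-axiom.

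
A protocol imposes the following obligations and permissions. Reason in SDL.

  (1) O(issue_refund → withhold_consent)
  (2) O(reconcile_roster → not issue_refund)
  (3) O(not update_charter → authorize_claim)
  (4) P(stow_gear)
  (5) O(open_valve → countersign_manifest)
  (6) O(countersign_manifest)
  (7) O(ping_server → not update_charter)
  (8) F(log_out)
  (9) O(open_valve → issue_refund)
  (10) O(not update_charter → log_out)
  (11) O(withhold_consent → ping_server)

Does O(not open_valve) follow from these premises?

Premise 8 is F(log_out), i.e. O(not log_out).
Premise 10, O(not update_charter → log_out), contraposes to O(not log_out → update_charter); with O(not log_out) we get O(update_charter).
The contrapositive of premise 7 (O(ping_server → not update_charter)) is O(update_charter → not ping_server), and O(update_charter) is already established, so O(not ping_server).
Premise 11, O(withhold_consent → ping_server), contraposes to O(not ping_server → not withhold_consent); with O(not ping_server) we get O(not withhold_consent).
Premise 1 is O(issue_refund → withhold_consent); contrapositively O(not withhold_consent → not issue_refund). Since O(not withhold_consent) holds, K gives O(not issue_refund).
Premise 9, O(open_valve → issue_refund), contraposes to O(not issue_refund → not open_valve); with O(not issue_refund) we get O(not open_valve).
Premises 2, 3, 4, 5, 6 do not contribute to this derivation.
So O(not open_valve) follows.

Yes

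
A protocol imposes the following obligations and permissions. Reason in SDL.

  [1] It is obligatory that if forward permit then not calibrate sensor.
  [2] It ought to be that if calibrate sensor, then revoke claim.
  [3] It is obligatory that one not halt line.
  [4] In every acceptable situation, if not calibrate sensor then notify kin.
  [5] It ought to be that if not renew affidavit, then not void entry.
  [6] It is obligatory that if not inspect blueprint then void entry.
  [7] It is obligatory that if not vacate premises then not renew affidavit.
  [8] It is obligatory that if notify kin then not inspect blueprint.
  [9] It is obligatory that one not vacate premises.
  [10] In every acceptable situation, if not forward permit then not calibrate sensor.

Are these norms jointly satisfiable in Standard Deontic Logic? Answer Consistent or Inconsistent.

By case analysis on ¬forward_permit: premise 10 gives O(¬forward_permit → ¬calibrate_sensor) and premise 1 gives O(forward_permit → ¬calibrate_sensor), so O(¬calibrate_sensor) either way.
With premise 4, O(¬calibrate_sensor → notify_kin), the K-axiom yields O(notify_kin).
Premise 8 is O(notify_kin → ¬inspect_blueprint); since O(notify_kin), deontic closure gives O(¬inspect_blueprint).
From O(¬inspect_blueprint) and premise 6, O(¬inspect_blueprint → void_entry), we obtain O(void_entry).
Premise 5 is O(¬renew_affidavit → ¬void_entry); contrapositively O(void_entry → renew_affidavit). Since O(void_entry) holds, K gives O(renew_affidavit).
The contrapositive of premise 7 (O(¬vacate_premises → ¬renew_affidavit)) is O(renew_affidavit → vacate_premises), and O(renew_affidavit) is already established, so O(vacate_premises).
Yet premise 9 states O(¬vacate_premises).
We now have both O(vacate_premises) and O(¬vacate_premises) — vacate_premises is simultaneously obligatory and forbidden, violating the D-axiom.

Inconsistent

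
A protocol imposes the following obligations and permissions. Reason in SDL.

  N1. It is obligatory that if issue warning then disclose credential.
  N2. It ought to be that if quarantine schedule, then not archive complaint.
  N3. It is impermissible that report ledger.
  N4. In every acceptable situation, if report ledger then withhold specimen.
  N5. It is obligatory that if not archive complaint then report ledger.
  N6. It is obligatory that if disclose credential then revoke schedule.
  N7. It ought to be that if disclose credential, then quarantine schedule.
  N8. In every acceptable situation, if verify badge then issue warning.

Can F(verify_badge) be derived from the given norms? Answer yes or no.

Yes

F(report_ledger) at premise 3 means O(¬report_ledger).
Premise 5 is O(¬archive_complaint → report_ledger); contrapositively O(¬report_ledger → archive_complaint). Since O(¬report_ledger) holds, K gives O(archive_complaint).
Premise 2, O(quarantine_schedule → ¬archive_complaint), contraposes to O(archive_complaint → ¬quarantine_schedule); with O(archive_complaint) we get O(¬quarantine_schedule).
Premise 7, O(disclose_credential → quarantine_schedule), contraposes to O(¬quarantine_schedule → ¬disclose_credential); with O(¬quarantine_schedule) we get O(¬disclose_credential).
Premise 1 is O(issue_warning → disclose_credential); contrapositively O(¬disclose_credential → ¬issue_warning). Since O(¬disclose_credential) holds, K gives O(¬issue_warning).
Premise 8, O(verify_badge → issue_warning), contraposes to O(¬issue_warning → ¬verify_badge); with O(¬issue_warning) we get O(¬verify_badge).
Premises 4, 6 do not contribute to this derivation.
So O(¬verify_badge) holds, i.e. F(verify_badge). The claim follows.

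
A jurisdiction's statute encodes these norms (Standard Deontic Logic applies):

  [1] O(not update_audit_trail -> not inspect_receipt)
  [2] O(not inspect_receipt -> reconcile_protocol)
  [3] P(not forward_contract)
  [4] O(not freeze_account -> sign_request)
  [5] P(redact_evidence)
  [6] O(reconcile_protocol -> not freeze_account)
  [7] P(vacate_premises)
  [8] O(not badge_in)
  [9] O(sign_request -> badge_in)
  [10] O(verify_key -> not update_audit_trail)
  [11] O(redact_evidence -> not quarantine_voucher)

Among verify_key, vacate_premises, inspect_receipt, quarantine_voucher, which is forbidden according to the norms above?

Premise 8 gives O(not badge_in).
Premise 9 is O(sign_request -> badge_in); contrapositively O(not badge_in -> not sign_request). Since O(not badge_in) holds, K gives O(not sign_request).
The contrapositive of premise 4 (O(not freeze_account -> sign_request)) is O(not sign_request -> freeze_account), and O(not sign_request) is already established, so O(freeze_account).
Premise 6 is O(reconcile_protocol -> not freeze_account); contrapositively O(freeze_account -> not reconcile_protocol). Since O(freeze_account) holds, K gives O(not reconcile_protocol).
The contrapositive of premise 2 (O(not inspect_receipt -> reconcile_protocol)) is O(not reconcile_protocol -> inspect_receipt), and O(not reconcile_protocol) is already established, so O(inspect_receipt).
Premise 1, O(not update_audit_trail -> not inspect_receipt), contraposes to O(inspect_receipt -> update_audit_trail); with O(inspect_receipt) we get O(update_audit_trail).
Premise 10 is O(verify_key -> not update_audit_trail); contrapositively O(update_audit_trail -> not verify_key). Since O(update_audit_trail) holds, K gives O(not verify_key).
So O(not verify_key) holds, i.e. verify_key is forbidden. None of the other listed options is forbidden under the premises.

verify_key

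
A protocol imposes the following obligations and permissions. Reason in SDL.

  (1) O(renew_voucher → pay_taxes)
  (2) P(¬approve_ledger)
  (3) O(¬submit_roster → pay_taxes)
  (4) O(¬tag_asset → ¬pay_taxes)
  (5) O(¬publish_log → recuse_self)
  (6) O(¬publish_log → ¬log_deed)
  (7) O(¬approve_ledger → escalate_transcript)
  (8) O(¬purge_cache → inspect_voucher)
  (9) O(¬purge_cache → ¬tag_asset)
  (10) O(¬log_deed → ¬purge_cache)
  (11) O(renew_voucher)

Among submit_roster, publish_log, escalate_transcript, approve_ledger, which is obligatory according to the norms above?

From premise 11 we have O(renew_voucher).
With premise 1, O(renew_voucher → pay_taxes), the K-axiom yields O(pay_taxes).
Premise 4 is O(¬tag_asset → ¬pay_taxes); contrapositively O(pay_taxes → tag_asset). Since O(pay_taxes) holds, K gives O(tag_asset).
The contrapositive of premise 9 (O(¬purge_cache → ¬tag_asset)) is O(tag_asset → purge_cache), and O(tag_asset) is already established, so O(purge_cache).
Premise 10, O(¬log_deed → ¬purge_cache), contraposes to O(purge_cache → log_deed); with O(purge_cache) we get O(log_deed).
The contrapositive of premise 6 (O(¬publish_log → ¬log_deed)) is O(log_deed → publish_log), and O(log_deed) is already established, so O(publish_log).
So O(publish_log) holds — publish_log is obligatory. None of the other listed options is made obligatory by any chain of premises.

publish_log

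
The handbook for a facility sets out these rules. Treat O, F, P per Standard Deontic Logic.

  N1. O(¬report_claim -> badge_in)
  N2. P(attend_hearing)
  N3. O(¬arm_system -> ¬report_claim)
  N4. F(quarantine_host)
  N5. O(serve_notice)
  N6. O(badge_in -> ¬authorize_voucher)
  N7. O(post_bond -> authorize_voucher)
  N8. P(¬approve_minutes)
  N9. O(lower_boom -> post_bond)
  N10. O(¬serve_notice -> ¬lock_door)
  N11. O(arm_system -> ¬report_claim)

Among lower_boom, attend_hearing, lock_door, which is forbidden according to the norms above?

lower_boom

Premises 3 and 11 cover both cases: O(¬arm_system -> ¬report_claim) and O(arm_system -> ¬report_claim). Since ¬arm_system ∨ arm_system is a tautology, O(¬report_claim) follows.
From O(¬report_claim) and premise 1, O(¬report_claim -> badge_in), we obtain O(badge_in).
Applying K to premise 6 (O(badge_in -> ¬authorize_voucher)) and O(badge_in) yields O(¬authorize_voucher).
Premise 7, O(post_bond -> authorize_voucher), contraposes to O(¬authorize_voucher -> ¬post_bond); with O(¬authorize_voucher) we get O(¬post_bond).
The contrapositive of premise 9 (O(lower_boom -> post_bond)) is O(¬post_bond -> ¬lower_boom), and O(¬post_bond) is already established, so O(¬lower_boom).
So O(¬lower_boom) holds, i.e. lower_boom is forbidden. None of the other listed options is forbidden under the premises.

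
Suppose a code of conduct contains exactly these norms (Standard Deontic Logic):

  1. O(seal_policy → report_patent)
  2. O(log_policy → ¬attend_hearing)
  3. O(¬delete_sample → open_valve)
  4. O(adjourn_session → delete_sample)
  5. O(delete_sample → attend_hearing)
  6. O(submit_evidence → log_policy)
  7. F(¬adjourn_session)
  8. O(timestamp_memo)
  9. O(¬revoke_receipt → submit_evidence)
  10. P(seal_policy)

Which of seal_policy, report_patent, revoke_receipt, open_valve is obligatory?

Premise 7 is F(¬adjourn_session), i.e. O(adjourn_session).
Applying K to premise 4 (O(adjourn_session → delete_sample)) and O(adjourn_session) yields O(delete_sample).
From O(delete_sample) and premise 5, O(delete_sample → attend_hearing), we obtain O(attend_hearing).
Premise 2 is O(log_policy → ¬attend_hearing); contrapositively O(attend_hearing → ¬log_policy). Since O(attend_hearing) holds, K gives O(¬log_policy).
The contrapositive of premise 6 (O(submit_evidence → log_policy)) is O(¬log_policy → ¬submit_evidence), and O(¬log_policy) is already established, so O(¬submit_evidence).
Premise 9, O(¬revoke_receipt → submit_evidence), contraposes to O(¬submit_evidence → revoke_receipt); with O(¬submit_evidence) we get O(revoke_receipt).
So O(revoke_receipt) holds — revoke_receipt is obligatory. None of the other listed options is made obligatory by any chain of premises.

revoke_receipt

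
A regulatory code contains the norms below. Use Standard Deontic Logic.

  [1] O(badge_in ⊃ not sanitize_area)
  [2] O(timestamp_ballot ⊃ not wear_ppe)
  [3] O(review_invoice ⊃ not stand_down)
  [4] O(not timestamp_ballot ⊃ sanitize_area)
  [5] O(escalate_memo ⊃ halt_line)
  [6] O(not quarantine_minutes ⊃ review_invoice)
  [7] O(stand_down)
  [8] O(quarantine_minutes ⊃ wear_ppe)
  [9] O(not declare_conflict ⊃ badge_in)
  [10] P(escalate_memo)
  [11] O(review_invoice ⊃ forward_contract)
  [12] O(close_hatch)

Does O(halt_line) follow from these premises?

Premise 5 is O(escalate_memo ⊃ halt_line), but O(escalate_memo) is not derivable from the premises (the permission P(escalate_memo) asserts only not O(not escalate_memo), not O(escalate_memo)), so it does not yield O(halt_line).
No other premise forces O(halt_line). An ideal world satisfying every premise can still have halt_line false, so O(halt_line) is not derivable.

No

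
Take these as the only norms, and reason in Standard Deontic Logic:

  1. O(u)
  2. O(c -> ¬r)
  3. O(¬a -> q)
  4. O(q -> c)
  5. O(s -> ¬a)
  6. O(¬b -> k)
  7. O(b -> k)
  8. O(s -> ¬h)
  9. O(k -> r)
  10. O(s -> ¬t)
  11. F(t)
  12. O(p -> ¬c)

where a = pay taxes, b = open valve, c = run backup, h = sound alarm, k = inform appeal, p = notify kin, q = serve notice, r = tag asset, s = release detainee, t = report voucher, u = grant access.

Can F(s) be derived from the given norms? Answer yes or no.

Yes

By case analysis on b: premise 7 gives O(b -> k) and premise 6 gives O(¬b -> k), so O(k) either way.
Applying K to premise 9 (O(k -> r)) and O(k) yields O(r).
Premise 2 is O(c -> ¬r); contrapositively O(r -> ¬c). Since O(r) holds, K gives O(¬c).
The contrapositive of premise 4 (O(q -> c)) is O(¬c -> ¬q), and O(¬c) is already established, so O(¬q).
Premise 3 is O(¬a -> q); contrapositively O(¬q -> a). Since O(¬q) holds, K gives O(a).
Premise 5 is O(s -> ¬a); contrapositively O(a -> ¬s). Since O(a) holds, K gives O(¬s).
Premises 1, 8, 10, 11, 12 do not contribute to this derivation.
So O(¬s) holds, i.e. F(s). The claim follows.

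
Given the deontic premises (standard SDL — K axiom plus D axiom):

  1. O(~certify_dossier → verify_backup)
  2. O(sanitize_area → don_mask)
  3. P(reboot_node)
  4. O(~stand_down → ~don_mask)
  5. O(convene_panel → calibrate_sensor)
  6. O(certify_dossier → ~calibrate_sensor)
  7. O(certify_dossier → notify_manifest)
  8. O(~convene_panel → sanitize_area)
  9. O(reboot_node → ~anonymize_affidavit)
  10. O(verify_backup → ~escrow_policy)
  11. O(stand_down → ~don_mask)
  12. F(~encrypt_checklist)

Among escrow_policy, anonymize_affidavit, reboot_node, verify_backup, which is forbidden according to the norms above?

escrow_policy

Premises 11 and 4 cover both cases: O(stand_down → ~don_mask) and O(~stand_down → ~don_mask). Since stand_down ∨ ~stand_down is a tautology, O(~don_mask) follows.
The contrapositive of premise 2 (O(sanitize_area → don_mask)) is O(~don_mask → ~sanitize_area), and O(~don_mask) is already established, so O(~sanitize_area).
Premise 8, O(~convene_panel → sanitize_area), contraposes to O(~sanitize_area → convene_panel); with O(~sanitize_area) we get O(convene_panel).
From O(convene_panel) and premise 5, O(convene_panel → calibrate_sensor), we obtain O(calibrate_sensor).
Premise 6 is O(certify_dossier → ~calibrate_sensor); contrapositively O(calibrate_sensor → ~certify_dossier). Since O(calibrate_sensor) holds, K gives O(~certify_dossier).
Applying K to premise 1 (O(~certify_dossier → verify_backup)) and O(~certify_dossier) yields O(verify_backup).
From O(verify_backup) and premise 10, O(verify_backup → ~escrow_policy), we obtain O(~escrow_policy).
So O(~escrow_policy) holds, i.e. escrow_policy is forbidden. None of the other listed options is forbidden under the premises.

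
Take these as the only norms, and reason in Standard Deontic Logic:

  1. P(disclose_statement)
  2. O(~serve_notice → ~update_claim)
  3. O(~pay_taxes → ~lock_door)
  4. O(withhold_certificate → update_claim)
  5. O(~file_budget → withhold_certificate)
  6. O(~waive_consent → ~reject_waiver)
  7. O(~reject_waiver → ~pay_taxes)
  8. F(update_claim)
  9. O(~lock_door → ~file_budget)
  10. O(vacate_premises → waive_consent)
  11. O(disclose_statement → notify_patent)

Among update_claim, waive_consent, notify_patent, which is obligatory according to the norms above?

F(update_claim) at premise 8 means O(~update_claim).
Premise 4, O(withhold_certificate → update_claim), contraposes to O(~update_claim → ~withhold_certificate); with O(~update_claim) we get O(~withhold_certificate).
Premise 5, O(~file_budget → withhold_certificate), contraposes to O(~withhold_certificate → file_budget); with O(~withhold_certificate) we get O(file_budget).
The contrapositive of premise 9 (O(~lock_door → ~file_budget)) is O(file_budget → lock_door), and O(file_budget) is already established, so O(lock_door).
Premise 3, O(~pay_taxes → ~lock_door), contraposes to O(lock_door → pay_taxes); with O(lock_door) we get O(pay_taxes).
Premise 7 is O(~reject_waiver → ~pay_taxes); contrapositively O(pay_taxes → reject_waiver). Since O(pay_taxes) holds, K gives O(reject_waiver).
Premise 6, O(~waive_consent → ~reject_waiver), contraposes to O(reject_waiver → waive_consent); with O(reject_waiver) we get O(waive_consent).
So O(waive_consent) holds — waive_consent is obligatory. None of the other listed options is made obligatory by any chain of premises.

waive_consent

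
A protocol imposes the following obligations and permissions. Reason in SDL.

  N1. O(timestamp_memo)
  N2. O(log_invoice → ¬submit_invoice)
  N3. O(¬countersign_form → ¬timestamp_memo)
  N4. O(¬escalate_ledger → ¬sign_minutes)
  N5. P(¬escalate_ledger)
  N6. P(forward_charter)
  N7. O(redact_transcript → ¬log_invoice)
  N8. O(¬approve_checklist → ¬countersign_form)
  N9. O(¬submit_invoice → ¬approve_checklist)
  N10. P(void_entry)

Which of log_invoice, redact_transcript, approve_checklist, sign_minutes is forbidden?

log_invoice

Premise 1 gives O(timestamp_memo).
The contrapositive of premise 3 (O(¬countersign_form → ¬timestamp_memo)) is O(timestamp_memo → countersign_form), and O(timestamp_memo) is already established, so O(countersign_form).
Premise 8 is O(¬approve_checklist → ¬countersign_form); contrapositively O(countersign_form → approve_checklist). Since O(countersign_form) holds, K gives O(approve_checklist).
Premise 9, O(¬submit_invoice → ¬approve_checklist), contraposes to O(approve_checklist → submit_invoice); with O(approve_checklist) we get O(submit_invoice).
Premise 2 is O(log_invoice → ¬submit_invoice); contrapositively O(submit_invoice → ¬log_invoice). Since O(submit_invoice) holds, K gives O(¬log_invoice).
So O(¬log_invoice) holds, i.e. log_invoice is forbidden. None of the other listed options is forbidden under the premises.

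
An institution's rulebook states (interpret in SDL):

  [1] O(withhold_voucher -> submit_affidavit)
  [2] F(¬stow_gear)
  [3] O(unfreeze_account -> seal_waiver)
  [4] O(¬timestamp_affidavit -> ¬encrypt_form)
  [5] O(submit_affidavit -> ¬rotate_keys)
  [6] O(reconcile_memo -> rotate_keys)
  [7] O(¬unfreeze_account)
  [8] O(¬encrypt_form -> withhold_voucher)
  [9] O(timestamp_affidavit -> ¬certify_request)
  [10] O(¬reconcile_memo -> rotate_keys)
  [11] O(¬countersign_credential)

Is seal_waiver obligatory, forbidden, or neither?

Premise 3 is O(unfreeze_account -> seal_waiver), but O(unfreeze_account) is not derivable from the premises, so it does not yield O(seal_waiver).
No premise or chain of K-axiom applications forces O(seal_waiver), and none forces O(¬seal_waiver). So seal_waiver is neither obligatory nor forbidden under these norms.

Neither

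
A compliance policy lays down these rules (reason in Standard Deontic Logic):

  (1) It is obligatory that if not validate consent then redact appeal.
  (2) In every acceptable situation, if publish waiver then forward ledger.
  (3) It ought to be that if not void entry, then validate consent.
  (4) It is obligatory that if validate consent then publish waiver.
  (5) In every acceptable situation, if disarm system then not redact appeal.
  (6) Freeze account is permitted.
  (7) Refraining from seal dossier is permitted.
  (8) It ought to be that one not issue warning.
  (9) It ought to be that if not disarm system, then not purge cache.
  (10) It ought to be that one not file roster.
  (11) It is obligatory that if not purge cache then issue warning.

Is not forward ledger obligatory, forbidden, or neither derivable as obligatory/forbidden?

Premise 8 gives O(¬issue_warning).
Premise 11 is O(¬purge_cache → issue_warning); contrapositively O(¬issue_warning → purge_cache). Since O(¬issue_warning) holds, K gives O(purge_cache).
The contrapositive of premise 9 (O(¬disarm_system → ¬purge_cache)) is O(purge_cache → disarm_system), and O(purge_cache) is already established, so O(disarm_system).
With premise 5, O(disarm_system → ¬redact_appeal), the K-axiom yields O(¬redact_appeal).
Premise 1 is O(¬validate_consent → redact_appeal); contrapositively O(¬redact_appeal → validate_consent). Since O(¬redact_appeal) holds, K gives O(validate_consent).
From O(validate_consent) and premise 4, O(validate_consent → publish_waiver), we obtain O(publish_waiver).
With premise 2, O(publish_waiver → forward_ledger), the K-axiom yields O(forward_ledger).
Premises 3, 6, 7, 10 do not contribute to this derivation.
Thus O(forward_ledger), which is F(¬forward_ledger): ¬forward_ledger is forbidden.

Forbidden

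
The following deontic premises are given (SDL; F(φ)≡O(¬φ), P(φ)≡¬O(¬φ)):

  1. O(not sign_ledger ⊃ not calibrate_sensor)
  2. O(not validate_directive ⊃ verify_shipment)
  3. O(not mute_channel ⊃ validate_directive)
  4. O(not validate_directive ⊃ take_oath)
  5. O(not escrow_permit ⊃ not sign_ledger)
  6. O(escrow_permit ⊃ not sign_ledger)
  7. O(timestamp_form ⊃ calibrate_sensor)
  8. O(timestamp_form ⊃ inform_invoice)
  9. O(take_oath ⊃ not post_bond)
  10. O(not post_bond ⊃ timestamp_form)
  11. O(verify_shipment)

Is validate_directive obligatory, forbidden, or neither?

Obligatory

Premises 6 and 5 are O(escrow_permit ⊃ not sign_ledger) and O(not escrow_permit ⊃ not sign_ledger); every ideal world satisfies escrow_permit or not escrow_permit, so in either case not sign_ledger holds — hence O(not sign_ledger).
With premise 1, O(not sign_ledger ⊃ not calibrate_sensor), the K-axiom yields O(not calibrate_sensor).
Premise 7 is O(timestamp_form ⊃ calibrate_sensor); contrapositively O(not calibrate_sensor ⊃ not timestamp_form). Since O(not calibrate_sensor) holds, K gives O(not timestamp_form).
Premise 10, O(not post_bond ⊃ timestamp_form), contraposes to O(not timestamp_form ⊃ post_bond); with O(not timestamp_form) we get O(post_bond).
The contrapositive of premise 9 (O(take_oath ⊃ not post_bond)) is O(post_bond ⊃ not take_oath), and O(post_bond) is already established, so O(not take_oath).
The contrapositive of premise 4 (O(not validate_directive ⊃ take_oath)) is O(not take_oath ⊃ validate_directive), and O(not take_oath) is already established, so O(validate_directive).
Premises 2, 3, 8, 11 do not contribute to this derivation.
Hence validate_directive is obligatory.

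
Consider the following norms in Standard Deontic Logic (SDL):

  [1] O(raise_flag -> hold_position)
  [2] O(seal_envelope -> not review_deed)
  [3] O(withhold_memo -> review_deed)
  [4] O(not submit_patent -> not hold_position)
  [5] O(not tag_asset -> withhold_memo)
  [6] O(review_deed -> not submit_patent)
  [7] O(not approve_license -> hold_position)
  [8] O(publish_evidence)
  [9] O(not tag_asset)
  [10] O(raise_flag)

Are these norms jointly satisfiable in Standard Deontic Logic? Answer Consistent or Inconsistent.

From premise 10 we have O(raise_flag).
From O(raise_flag) and premise 1, O(raise_flag -> hold_position), we obtain O(hold_position).
Premise 4, O(not submit_patent -> not hold_position), contraposes to O(hold_position -> submit_patent); with O(hold_position) we get O(submit_patent).
Premise 6 is O(review_deed -> not submit_patent); contrapositively O(submit_patent -> not review_deed). Since O(submit_patent) holds, K gives O(not review_deed).
The contrapositive of premise 3 (O(withhold_memo -> review_deed)) is O(not review_deed -> not withhold_memo), and O(not review_deed) is already established, so O(not withhold_memo).
Premise 5, O(not tag_asset -> withhold_memo), contraposes to O(not withhold_memo -> tag_asset); with O(not withhold_memo) we get O(tag_asset).
However, premise 9 gives O(not tag_asset).
We now have both O(tag_asset) and O(not tag_asset) — tag_asset is simultaneously obligatory and forbidden, violating the D-axiom.

Inconsistent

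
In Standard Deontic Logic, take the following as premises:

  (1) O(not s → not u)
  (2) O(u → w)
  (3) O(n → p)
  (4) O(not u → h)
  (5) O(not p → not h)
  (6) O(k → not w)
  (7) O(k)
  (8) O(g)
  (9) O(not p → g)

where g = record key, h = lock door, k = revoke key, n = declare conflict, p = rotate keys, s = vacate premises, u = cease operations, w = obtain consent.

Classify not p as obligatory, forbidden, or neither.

Forbidden

Premise 7 states O(k) outright.
With premise 6, O(k → not w), the K-axiom yields O(not w).
The contrapositive of premise 2 (O(u → w)) is O(not w → not u), and O(not w) is already established, so O(not u).
Applying K to premise 4 (O(not u → h)) and O(not u) yields O(h).
Premise 5, O(not p → not h), contraposes to O(h → p); with O(h) we get O(p).
Premises 1, 3, 8, 9 do not contribute to this derivation.
Thus O(p), which is F(not p): not p is forbidden.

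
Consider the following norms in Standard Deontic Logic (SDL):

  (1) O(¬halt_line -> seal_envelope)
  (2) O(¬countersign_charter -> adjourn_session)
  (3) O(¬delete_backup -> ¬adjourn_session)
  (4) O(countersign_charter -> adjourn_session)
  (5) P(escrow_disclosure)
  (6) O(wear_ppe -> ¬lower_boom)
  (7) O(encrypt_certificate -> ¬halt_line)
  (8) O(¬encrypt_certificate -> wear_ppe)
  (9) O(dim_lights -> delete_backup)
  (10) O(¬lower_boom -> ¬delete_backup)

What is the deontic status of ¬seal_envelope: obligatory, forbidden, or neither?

Premises 2 and 4 cover both cases: O(¬countersign_charter -> adjourn_session) and O(countersign_charter -> adjourn_session). Since ¬countersign_charter ∨ countersign_charter is a tautology, O(adjourn_session) follows.
The contrapositive of premise 3 (O(¬delete_backup -> ¬adjourn_session)) is O(adjourn_session -> delete_backup), and O(adjourn_session) is already established, so O(delete_backup).
Premise 10 is O(¬lower_boom -> ¬delete_backup); contrapositively O(delete_backup -> lower_boom). Since O(delete_backup) holds, K gives O(lower_boom).
Premise 6, O(wear_ppe -> ¬lower_boom), contraposes to O(lower_boom -> ¬wear_ppe); with O(lower_boom) we get O(¬wear_ppe).
The contrapositive of premise 8 (O(¬encrypt_certificate -> wear_ppe)) is O(¬wear_ppe -> encrypt_certificate), and O(¬wear_ppe) is already established, so O(encrypt_certificate).
From O(encrypt_certificate) and premise 7, O(encrypt_certificate -> ¬halt_line), we obtain O(¬halt_line).
Premise 1 is O(¬halt_line -> seal_envelope); since O(¬halt_line), deontic closure gives O(seal_envelope).
Premises 5, 9 do not contribute to this derivation.
Thus O(seal_envelope), which is F(¬seal_envelope): ¬seal_envelope is forbidden.

Forbidden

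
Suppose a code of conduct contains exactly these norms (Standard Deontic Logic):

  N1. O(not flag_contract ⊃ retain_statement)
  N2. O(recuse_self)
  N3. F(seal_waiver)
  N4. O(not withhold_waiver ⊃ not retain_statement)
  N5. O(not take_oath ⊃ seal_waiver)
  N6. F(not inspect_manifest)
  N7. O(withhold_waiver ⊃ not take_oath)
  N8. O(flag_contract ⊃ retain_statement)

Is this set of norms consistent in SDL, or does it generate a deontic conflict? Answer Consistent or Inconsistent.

Premises 8 and 1 cover both cases: O(flag_contract ⊃ retain_statement) and O(not flag_contract ⊃ retain_statement). Since flag_contract ∨ not flag_contract is a tautology, O(retain_statement) follows.
The contrapositive of premise 4 (O(not withhold_waiver ⊃ not retain_statement)) is O(retain_statement ⊃ withhold_waiver), and O(retain_statement) is already established, so O(withhold_waiver).
Applying K to premise 7 (O(withhold_waiver ⊃ not take_oath)) and O(withhold_waiver) yields O(not take_oath).
Premise 5 is O(not take_oath ⊃ seal_waiver); since O(not take_oath), deontic closure gives O(seal_waiver).
However, F(seal_waiver) at premise 3 amounts to O(not seal_waiver).
We now have both O(seal_waiver) and O(not seal_waiver) — seal_waiver is simultaneously obligatory and forbidden, violating the D-axiom.

Inconsistent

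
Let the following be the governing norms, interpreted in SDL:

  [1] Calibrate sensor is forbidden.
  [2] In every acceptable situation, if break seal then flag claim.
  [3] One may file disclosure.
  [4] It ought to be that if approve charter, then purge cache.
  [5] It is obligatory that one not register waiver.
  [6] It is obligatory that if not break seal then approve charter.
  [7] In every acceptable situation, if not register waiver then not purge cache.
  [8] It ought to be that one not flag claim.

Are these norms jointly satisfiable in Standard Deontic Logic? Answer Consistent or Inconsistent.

Premise 5 states O(¬register_waiver) outright.
Premise 7 is O(¬register_waiver → ¬purge_cache); since O(¬register_waiver), deontic closure gives O(¬purge_cache).
The contrapositive of premise 4 (O(approve_charter → purge_cache)) is O(¬purge_cache → ¬approve_charter), and O(¬purge_cache) is already established, so O(¬approve_charter).
Premise 6, O(¬break_seal → approve_charter), contraposes to O(¬approve_charter → break_seal); with O(¬approve_charter) we get O(break_seal).
Premise 2 is O(break_seal → flag_claim); since O(break_seal), deontic closure gives O(flag_claim).
However, premise 8 gives O(¬flag_claim).
We now have both O(flag_claim) and O(¬flag_claim) — flag_claim is simultaneously obligatory and forbidden, violating the D-axiom.

Inconsistent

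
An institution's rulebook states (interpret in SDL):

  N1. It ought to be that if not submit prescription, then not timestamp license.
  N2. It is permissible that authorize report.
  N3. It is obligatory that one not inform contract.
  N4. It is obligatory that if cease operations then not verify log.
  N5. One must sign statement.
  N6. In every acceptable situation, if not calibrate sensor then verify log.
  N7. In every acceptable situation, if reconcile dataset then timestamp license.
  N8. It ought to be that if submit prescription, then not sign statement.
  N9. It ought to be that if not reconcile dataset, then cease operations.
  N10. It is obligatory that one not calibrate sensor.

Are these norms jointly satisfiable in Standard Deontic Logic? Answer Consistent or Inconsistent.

Inconsistent

Premise 10 states O(¬calibrate_sensor) outright.
With premise 6, O(¬calibrate_sensor → verify_log), the K-axiom yields O(verify_log).
Premise 4, O(cease_operations → ¬verify_log), contraposes to O(verify_log → ¬cease_operations); with O(verify_log) we get O(¬cease_operations).
Premise 9 is O(¬reconcile_dataset → cease_operations); contrapositively O(¬cease_operations → reconcile_dataset). Since O(¬cease_operations) holds, K gives O(reconcile_dataset).
Applying K to premise 7 (O(reconcile_dataset → timestamp_license)) and O(reconcile_dataset) yields O(timestamp_license).
The contrapositive of premise 1 (O(¬submit_prescription → ¬timestamp_license)) is O(timestamp_license → submit_prescription), and O(timestamp_license) is already established, so O(submit_prescription).
With premise 8, O(submit_prescription → ¬sign_statement), the K-axiom yields O(¬sign_statement).
But premise 5 directly asserts O(sign_statement).
We now have both O(¬sign_statement) and O(sign_statement) — sign_statement is simultaneously obligatory and forbidden, violating the D-axiom.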